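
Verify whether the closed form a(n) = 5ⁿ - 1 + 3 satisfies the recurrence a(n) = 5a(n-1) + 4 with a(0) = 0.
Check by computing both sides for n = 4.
From the recurrence with a(0) = 0:
  a(0) = 0, a(1) = 4, a(2) = 24, a(3) = 124, a(4) = 624
  so the recurrence gives a(4) = 624.
From the proposed closed form a(n) = 5ⁿ - 1 + 3:
  a(4) = 627.
The recurrence gives 624 but the closed form gives 627, so the closed form does not satisfy the recurrence.

No, the closed form is incorrect.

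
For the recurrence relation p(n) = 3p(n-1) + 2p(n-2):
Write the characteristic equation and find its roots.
Substitute p(n) = rⁿ and divide through by rⁿ⁻²: r² - 3r - 2 = 0
Discriminant: 3² + 4·2 = 17, not a perfect square, so by the quadratic formula r = (3 ± √17)/2.
General solution: p(n) = A·r₁ⁿ + B·r₂ⁿ where r₁,r₂ = (3 ± √17)/2

Characteristic: r² - 3r - 2 = 0, Roots: r = (3 ± √17)/2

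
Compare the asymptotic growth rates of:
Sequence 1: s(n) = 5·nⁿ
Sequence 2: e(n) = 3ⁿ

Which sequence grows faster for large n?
Comparing growth rates:
Growth-rate hierarchy: log n ≺ any polynomial ≺ any exponential cⁿ (c>1) ≺ n! ≺ nⁿ.
super-exponential nⁿ dominates exponential base 3 asymptotically.

s(n) grows faster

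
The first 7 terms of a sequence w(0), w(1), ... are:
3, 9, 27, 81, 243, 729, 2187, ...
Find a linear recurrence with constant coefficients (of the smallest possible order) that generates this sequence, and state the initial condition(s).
Look for the lowest-order linear relation among consecutive terms.
Observation: each term is 3× the previous.
Check at n=2: 3·9 = 27. ✓

w(n) = 3 × w(n-1), w(0) = 3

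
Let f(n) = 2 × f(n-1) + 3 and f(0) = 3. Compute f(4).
Computing step by step:
f(0) = 3
f(1) = 2 × 3 + 3 = 9
f(2) = 2 × 9 + 3 = 21
f(3) = 2 × 21 + 3 = 45
f(4) = 2 × 45 + 3 = 93

93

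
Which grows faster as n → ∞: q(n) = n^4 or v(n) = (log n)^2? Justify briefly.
Comparing growth rates:
Growth-rate hierarchy: log n ≺ any polynomial ≺ any exponential cⁿ (c>1) ≺ n! ≺ nⁿ.
polynomial degree 4 dominates polylogarithmic (log n)^2 asymptotically.

q(n) grows faster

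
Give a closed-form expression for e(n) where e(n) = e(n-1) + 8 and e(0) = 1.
Recurrence: e(n) = e(n-1) + 8, initial: e(0) = 1.
Each step adds 8, so e(n) = e(0) + 8n = 8n + 1.

e(n) = 8n + 1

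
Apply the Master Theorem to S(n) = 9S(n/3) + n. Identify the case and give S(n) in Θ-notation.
Master Theorem template: S(n) = a·S(n/b) + f(n).
Here: a=9, b=3, f(n)=n
Compute log_b(a) = log_3(9) = 2.
f(n) = n = O(n^(2-ε)) with ε = 1. Case 1: S(n) = Θ(n^log_b(a)) = Θ(n^2).

Case 1: S(n) = Θ(n^2)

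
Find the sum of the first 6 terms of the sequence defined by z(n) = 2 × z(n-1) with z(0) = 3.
Computing the sequence terms: 3, 6, 12, 24, 48, 96
Adding these values together:

189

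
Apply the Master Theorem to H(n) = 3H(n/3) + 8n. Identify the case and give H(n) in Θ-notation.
Master Theorem template: H(n) = a·H(n/b) + f(n).
Here: a=3, b=3, f(n)=8n
Compute log_b(a) = log_3(3) = 1.
f(n) = 8n = Θ(n). Case 2: H(n) = Θ(n log n).

Case 2: H(n) = Θ(n log n)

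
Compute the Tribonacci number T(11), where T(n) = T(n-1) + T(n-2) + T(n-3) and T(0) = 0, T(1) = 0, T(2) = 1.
Computing the sequence terms:
0, 0, 1, 1, 2, 4, 7, 13, 24, 44, 81, 149

149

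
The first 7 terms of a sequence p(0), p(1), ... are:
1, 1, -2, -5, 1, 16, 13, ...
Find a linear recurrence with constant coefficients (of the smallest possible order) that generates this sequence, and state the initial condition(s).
Look for the lowest-order linear relation among consecutive terms.
Observation: p(n) - 1·p(n-1) - (-3)·p(n-2) = 0 holds for the shown terms, and no order-1 relation p(n) = α·p(n-1) + β fits.
Check at n=3: 1·-2 + (-3)·1 = -5. ✓

p(n) = p(n-1) - 3p(n-2), p(0) = 1, p(1) = 1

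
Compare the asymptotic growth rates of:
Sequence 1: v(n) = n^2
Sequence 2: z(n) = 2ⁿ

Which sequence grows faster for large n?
Comparing growth rates:
Growth-rate hierarchy: log n ≺ any polynomial ≺ any exponential cⁿ (c>1) ≺ n! ≺ nⁿ.
exponential base 2 dominates polynomial degree 2 asymptotically.

z(n) grows faster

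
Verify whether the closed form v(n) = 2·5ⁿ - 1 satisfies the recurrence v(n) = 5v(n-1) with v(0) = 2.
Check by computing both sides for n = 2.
From the recurrence with v(0) = 2:
  v(0) = 2, v(1) = 10, v(2) = 50
  so the recurrence gives v(2) = 50.
From the proposed closed form v(n) = 2·5ⁿ - 1:
  v(2) = 49.
The recurrence gives 50 but the closed form gives 49, so the closed form does not satisfy the recurrence.

No, the closed form is incorrect.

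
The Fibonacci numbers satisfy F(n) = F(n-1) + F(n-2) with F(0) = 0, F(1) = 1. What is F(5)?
Computing the sequence terms:
0, 1, 1, 2, 3, 5

5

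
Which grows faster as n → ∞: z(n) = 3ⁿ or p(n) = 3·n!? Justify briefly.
Comparing growth rates:
Growth-rate hierarchy: log n ≺ any polynomial ≺ any exponential cⁿ (c>1) ≺ n! ≺ nⁿ.
factorial dominates exponential base 3 asymptotically.

p(n) grows faster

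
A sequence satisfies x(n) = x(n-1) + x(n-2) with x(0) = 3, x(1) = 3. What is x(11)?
Computing the sequence terms:
3, 3, 6, 9, 15, 24, 39, 63, 102, 165, 267, 432

432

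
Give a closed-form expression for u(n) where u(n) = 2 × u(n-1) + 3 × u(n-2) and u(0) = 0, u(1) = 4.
Recurrence: u(n) = 2 × u(n-1) + 3 × u(n-2), initial: u(0) = 0, u(1) = 4.
Characteristic equation: r² - 2r - 3 = 0, which factors as (r - 3)(r + 1) = 0, so r = 3, -1. General solution u(n) = A·3ⁿ + B·(-1)ⁿ. From u(0) = 0: A + B = 0. From u(1) = 4: 3A - 1B = 4. Solving gives A = 1, B = -1.

u(n) = 3ⁿ - (-1)ⁿ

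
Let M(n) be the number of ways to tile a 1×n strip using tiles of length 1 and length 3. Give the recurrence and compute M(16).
Condition on the last tile: it has length 1 (leaving a 1×(n-1) strip) or length 3 (leaving a 1×(n-3) strip), so M(n) = M(n-1) + M(n-3) (order-3 linear recurrence).
For 0 ≤ i < 3 only unit tiles fit, so M(i) = 1.
Iterating the recurrence: M(3) = 2, M(4) = 3, M(5) = 4, M(6) = 6, M(7) = 9, M(8) = 13, M(9) = 19, M(10) = 28, M(11) = 41, M(12) = 60, M(13) = 88, M(14) = 129, M(15) = 189, M(16) = 277.

M(n) = M(n-1) + M(n-3), with M(i) = 1 for 0 ≤ i < 3; M(16) = 277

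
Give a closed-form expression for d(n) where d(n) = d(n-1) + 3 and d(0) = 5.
Recurrence: d(n) = d(n-1) + 3, initial: d(0) = 5.
Each step adds 3, so d(n) = d(0) + 3n = 3n + 5.

d(n) = 3n + 5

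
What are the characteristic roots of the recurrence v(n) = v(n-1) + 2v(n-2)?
Substitute v(n) = rⁿ and divide through by rⁿ⁻²: r² - r - 2 = 0
Factor: (r + 1)(r - 2) = 0, so r = -1, 2.
General solution: v(n) = A·(-1)ⁿ + B·2ⁿ

Characteristic: r² - r - 2 = 0, Roots: r = -1, 2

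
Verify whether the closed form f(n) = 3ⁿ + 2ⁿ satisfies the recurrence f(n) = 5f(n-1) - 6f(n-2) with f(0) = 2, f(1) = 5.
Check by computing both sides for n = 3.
From the recurrence with f(0) = 2, f(1) = 5:
  f(0) = 2, f(1) = 5, f(2) = 13, f(3) = 35
  so the recurrence gives f(3) = 35.
From the proposed closed form f(n) = 3ⁿ + 2ⁿ:
  f(3) = 35.
Both sides give 35 at n = 3, and the initial condition(s) match, so the closed form is consistent.

Yes, the closed form is correct.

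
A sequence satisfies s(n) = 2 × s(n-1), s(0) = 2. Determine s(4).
Computing step by step:
s(0) = 2
s(1) = 2 × 2 = 4
s(2) = 2 × 4 = 8
s(3) = 2 × 8 = 16
s(4) = 2 × 16 = 32

32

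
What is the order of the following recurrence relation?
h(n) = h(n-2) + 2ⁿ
The order is the largest lag k for which h(n-k) appears. Here the deepest term is h(n-2) (the 2ⁿ term is non-homogeneous and does not affect the order), so the order is 2.

Order 2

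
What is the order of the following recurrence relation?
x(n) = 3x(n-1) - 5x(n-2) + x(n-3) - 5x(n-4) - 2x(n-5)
The order is the largest lag k for which x(n-k) appears. Here the deepest term is x(n-5), so the order is 5.

Order 5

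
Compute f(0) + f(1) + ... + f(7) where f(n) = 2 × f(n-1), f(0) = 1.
Computing the sequence terms: 1, 2, 4, 8, 16, 32, 64, 128
Adding these values together:

255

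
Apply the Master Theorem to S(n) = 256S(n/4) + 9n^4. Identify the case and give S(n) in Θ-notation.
Master Theorem template: S(n) = a·S(n/b) + f(n).
Here: a=256, b=4, f(n)=9n^4
Compute log_b(a) = log_4(256) = 4.
f(n) = 9n^4 = Θ(n^4). Case 2: S(n) = Θ(n^4 log n).

Case 2: S(n) = Θ(n^4 log n)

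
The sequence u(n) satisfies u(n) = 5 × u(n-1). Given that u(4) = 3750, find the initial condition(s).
In general u(n) = 5ⁿ · u(0). At n = 4: u(0) = u(4) / 5^4 = 3750 / 625 = 6.

u(0) = 6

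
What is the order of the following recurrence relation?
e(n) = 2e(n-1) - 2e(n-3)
The order is the largest lag k for which e(n-k) appears. Here the deepest term is e(n-3), so the order is 3.

Order 3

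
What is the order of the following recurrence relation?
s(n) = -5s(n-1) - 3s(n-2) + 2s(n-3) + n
The order is the largest lag k for which s(n-k) appears. Here the deepest term is s(n-3) (the n term is non-homogeneous and does not affect the order), so the order is 3.

Order 3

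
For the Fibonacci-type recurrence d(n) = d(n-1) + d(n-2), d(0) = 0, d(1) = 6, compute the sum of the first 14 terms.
Computing the sequence terms: 0, 6, 6, 12, 18, 30, 48, 78, 126, 204, 330, 534, 864, 1398
Adding these values together:

3654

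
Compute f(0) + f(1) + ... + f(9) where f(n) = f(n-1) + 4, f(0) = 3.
Computing the sequence terms: 3, 7, 11, 15, 19, 23, 27, 31, 35, 39
Adding these values together:

210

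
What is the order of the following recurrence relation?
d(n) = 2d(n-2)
The order is the largest lag k for which d(n-k) appears. Here the deepest term is d(n-2), so the order is 2.

Order 2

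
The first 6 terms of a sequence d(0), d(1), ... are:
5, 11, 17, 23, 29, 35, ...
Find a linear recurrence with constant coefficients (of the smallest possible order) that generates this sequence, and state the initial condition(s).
Look for the lowest-order linear relation among consecutive terms.
Observation: consecutive differences are constant (= 6).
Check at n=2: 1·11 + 6 = 17. ✓

d(n) = d(n-1) + 6, d(0) = 5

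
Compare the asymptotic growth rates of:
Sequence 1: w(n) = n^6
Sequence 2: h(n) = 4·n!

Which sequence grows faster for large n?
Comparing growth rates:
Growth-rate hierarchy: log n ≺ any polynomial ≺ any exponential cⁿ (c>1) ≺ n! ≺ nⁿ.
factorial dominates polynomial degree 6 asymptotically.

h(n) grows faster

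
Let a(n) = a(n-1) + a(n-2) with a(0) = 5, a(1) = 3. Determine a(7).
Computing the sequence terms:
5, 3, 8, 11, 19, 30, 49, 79

79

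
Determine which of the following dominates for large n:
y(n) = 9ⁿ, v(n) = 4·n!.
Comparing growth rates:
Growth-rate hierarchy: log n ≺ any polynomial ≺ any exponential cⁿ (c>1) ≺ n! ≺ nⁿ.
factorial dominates exponential base 9 asymptotically.

v(n) grows faster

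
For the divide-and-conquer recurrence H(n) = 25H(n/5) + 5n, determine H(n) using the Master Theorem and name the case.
Master Theorem template: H(n) = a·H(n/b) + f(n).
Here: a=25, b=5, f(n)=5n
Compute log_b(a) = log_5(25) = 2.
f(n) = 5n = O(n^(2-ε)) with ε = 1. Case 1: H(n) = Θ(n^log_b(a)) = Θ(n^2).

Case 1: H(n) = Θ(n^2)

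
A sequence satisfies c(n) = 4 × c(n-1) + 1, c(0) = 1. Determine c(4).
Computing step by step:
c(0) = 1
c(1) = 4 × 1 + 1 = 5
c(2) = 4 × 5 + 1 = 21
c(3) = 4 × 21 + 1 = 85
c(4) = 4 × 85 + 1 = 341

341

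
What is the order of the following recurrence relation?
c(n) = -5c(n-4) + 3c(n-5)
The order is the largest lag k for which c(n-k) appears. Here the deepest term is c(n-5), so the order is 5.

Order 5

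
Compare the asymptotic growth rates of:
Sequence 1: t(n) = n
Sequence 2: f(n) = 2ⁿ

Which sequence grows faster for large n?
Comparing growth rates:
Growth-rate hierarchy: log n ≺ any polynomial ≺ any exponential cⁿ (c>1) ≺ n! ≺ nⁿ.
exponential base 2 dominates polynomial degree 1 asymptotically.

f(n) grows faster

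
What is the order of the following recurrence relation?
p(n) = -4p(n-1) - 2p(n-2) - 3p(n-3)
The order is the largest lag k for which p(n-k) appears. Here the deepest term is p(n-3), so the order is 3.

Order 3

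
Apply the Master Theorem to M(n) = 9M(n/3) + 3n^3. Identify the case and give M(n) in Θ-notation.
Master Theorem template: M(n) = a·M(n/b) + f(n).
Here: a=9, b=3, f(n)=3n^3
Compute log_b(a) = log_3(9) = 2.
f(n) = 3n^3 = Ω(n^(2+ε)) with ε = 1, and the regularity condition holds (a·f(n/b) = (a/b^3)·f(n) with a/b^3 = 3^-1 < 1). Case 3: M(n) = Θ(f(n)) = Θ(n^3).

Case 3: M(n) = Θ(n^3)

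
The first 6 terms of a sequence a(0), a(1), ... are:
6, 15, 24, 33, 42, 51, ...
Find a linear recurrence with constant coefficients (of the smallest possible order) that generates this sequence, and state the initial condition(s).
Look for the lowest-order linear relation among consecutive terms.
Observation: consecutive differences are constant (= 9).
Check at n=2: 1·15 + 9 = 24. ✓

a(n) = a(n-1) + 9, a(0) = 6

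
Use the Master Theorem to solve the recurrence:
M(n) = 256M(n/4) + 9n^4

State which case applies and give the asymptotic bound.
Master Theorem template: M(n) = a·M(n/b) + f(n).
Here: a=256, b=4, f(n)=9n^4
Compute log_b(a) = log_4(256) = 4.
f(n) = 9n^4 = Θ(n^4). Case 2: M(n) = Θ(n^4 log n).

Case 2: M(n) = Θ(n^4 log n)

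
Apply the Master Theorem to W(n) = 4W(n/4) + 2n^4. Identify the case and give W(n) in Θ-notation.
Master Theorem template: W(n) = a·W(n/b) + f(n).
Here: a=4, b=4, f(n)=2n^4
Compute log_b(a) = log_4(4) = 1.
f(n) = 2n^4 = Ω(n^(1+ε)) with ε = 3, and the regularity condition holds (a·f(n/b) = (a/b^4)·f(n) with a/b^4 = 4^-3 < 1). Case 3: W(n) = Θ(f(n)) = Θ(n^4).

Case 3: W(n) = Θ(n^4)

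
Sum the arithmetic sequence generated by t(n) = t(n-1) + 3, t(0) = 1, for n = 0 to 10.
Computing the sequence terms: 1, 4, 7, 10, 13, 16, 19, 22, 25, 28, 31
Adding these values together:

176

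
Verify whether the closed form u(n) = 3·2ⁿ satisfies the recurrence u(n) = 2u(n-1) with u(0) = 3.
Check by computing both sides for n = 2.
From the recurrence with u(0) = 3:
  u(0) = 3, u(1) = 6, u(2) = 12
  so the recurrence gives u(2) = 12.
From the proposed closed form u(n) = 3·2ⁿ:
  u(2) = 12.
Both sides give 12 at n = 2, and the initial condition(s) match, so the closed form is consistent.

Yes, the closed form is correct.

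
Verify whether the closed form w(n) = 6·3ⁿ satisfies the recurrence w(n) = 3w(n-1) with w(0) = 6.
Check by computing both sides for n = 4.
From the recurrence with w(0) = 6:
  w(0) = 6, w(1) = 18, w(2) = 54, w(3) = 162, w(4) = 486
  so the recurrence gives w(4) = 486.
From the proposed closed form w(n) = 6·3ⁿ:
  w(4) = 486.
Both sides give 486 at n = 4, and the initial condition(s) match, so the closed form is consistent.

Yes, the closed form is correct.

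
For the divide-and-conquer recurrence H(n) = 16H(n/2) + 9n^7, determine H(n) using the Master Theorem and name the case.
Master Theorem template: H(n) = a·H(n/b) + f(n).
Here: a=16, b=2, f(n)=9n^7
Compute log_b(a) = log_2(16) = 4.
f(n) = 9n^7 = Ω(n^(4+ε)) with ε = 3, and the regularity condition holds (a·f(n/b) = (a/b^7)·f(n) with a/b^7 = 2^-3 < 1). Case 3: H(n) = Θ(f(n)) = Θ(n^7).

Case 3: H(n) = Θ(n^7)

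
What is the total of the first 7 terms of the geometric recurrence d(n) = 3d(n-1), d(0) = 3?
Computing the sequence terms: 3, 9, 27, 81, 243, 729, 2187
Adding these values together:

3279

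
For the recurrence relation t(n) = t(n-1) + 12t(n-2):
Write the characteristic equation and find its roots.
Substitute t(n) = rⁿ and divide through by rⁿ⁻²: r² - r - 12 = 0
Factor: (r - 4)(r + 3) = 0, so r = 4, -3.
General solution: t(n) = A·4ⁿ + B·(-3)ⁿ

Characteristic: r² - r - 12 = 0, Roots: r = 4, -3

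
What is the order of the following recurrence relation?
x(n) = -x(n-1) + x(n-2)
The order is the largest lag k for which x(n-k) appears. Here the deepest term is x(n-2), so the order is 2.

Order 2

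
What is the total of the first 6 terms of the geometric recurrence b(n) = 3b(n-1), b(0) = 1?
Computing the sequence terms: 1, 3, 9, 27, 81, 243
Adding these values together:

364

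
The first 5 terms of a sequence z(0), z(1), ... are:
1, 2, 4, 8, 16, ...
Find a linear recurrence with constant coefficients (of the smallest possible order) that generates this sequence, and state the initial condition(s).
Look for the lowest-order linear relation among consecutive terms.
Observation: each term is 2× the previous.
Check at n=2: 2·2 = 4. ✓

z(n) = 2 × z(n-1), z(0) = 1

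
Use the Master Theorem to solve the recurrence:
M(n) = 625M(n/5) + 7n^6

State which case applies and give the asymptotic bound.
Master Theorem template: M(n) = a·M(n/b) + f(n).
Here: a=625, b=5, f(n)=7n^6
Compute log_b(a) = log_5(625) = 4.
f(n) = 7n^6 = Ω(n^(4+ε)) with ε = 2, and the regularity condition holds (a·f(n/b) = (a/b^6)·f(n) with a/b^6 = 5^-2 < 1). Case 3: M(n) = Θ(f(n)) = Θ(n^6).

Case 3: M(n) = Θ(n^6)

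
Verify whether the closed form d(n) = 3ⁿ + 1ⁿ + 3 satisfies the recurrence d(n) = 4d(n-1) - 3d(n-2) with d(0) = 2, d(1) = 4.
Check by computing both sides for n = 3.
From the recurrence with d(0) = 2, d(1) = 4:
  d(0) = 2, d(1) = 4, d(2) = 10, d(3) = 28
  so the recurrence gives d(3) = 28.
From the proposed closed form d(n) = 3ⁿ + 1ⁿ + 3:
  d(3) = 31.
The recurrence gives 28 but the closed form gives 31, so the closed form does not satisfy the recurrence.

No, the closed form is incorrect.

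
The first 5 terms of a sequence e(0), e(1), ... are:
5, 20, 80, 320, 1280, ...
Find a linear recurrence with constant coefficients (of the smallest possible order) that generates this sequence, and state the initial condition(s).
Look for the lowest-order linear relation among consecutive terms.
Observation: each term is 4× the previous.
Check at n=2: 4·20 = 80. ✓

e(n) = 4 × e(n-1), e(0) = 5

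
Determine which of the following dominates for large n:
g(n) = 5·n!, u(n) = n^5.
Comparing growth rates:
Growth-rate hierarchy: log n ≺ any polynomial ≺ any exponential cⁿ (c>1) ≺ n! ≺ nⁿ.
factorial dominates polynomial degree 5 asymptotically.

g(n) grows faster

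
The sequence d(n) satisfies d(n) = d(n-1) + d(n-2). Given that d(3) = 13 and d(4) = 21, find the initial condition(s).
Work backwards using d(k) = d(k+2) - d(k+1):
d(2) = d(4) - d(3) = 21 - 13 = 8
d(1) = d(3) - d(2) = 13 - 8 = 5
d(0) = d(2) - d(1) = 8 - 5 = 3

d(0) = 3, d(1) = 5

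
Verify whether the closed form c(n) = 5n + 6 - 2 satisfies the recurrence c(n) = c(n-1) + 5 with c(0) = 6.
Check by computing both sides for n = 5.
From the recurrence with c(0) = 6:
  c(0) = 6, c(1) = 11, c(2) = 16, c(3) = 21, c(4) = 26, c(5) = 31
  so the recurrence gives c(5) = 31.
From the proposed closed form c(n) = 5n + 6 - 2:
  c(5) = 29.
The recurrence gives 31 but the closed form gives 29, so the closed form does not satisfy the recurrence.

No, the closed form is incorrect.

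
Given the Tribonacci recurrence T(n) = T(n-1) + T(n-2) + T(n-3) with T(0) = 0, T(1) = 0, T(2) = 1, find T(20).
Computing the sequence terms:
0, 0, 1, 1, 2, 4, 7, 13, 24, 44, 81, 149, 274, 504, 927, 1705, 3136, 5768, 10609, 19513, 35890

35890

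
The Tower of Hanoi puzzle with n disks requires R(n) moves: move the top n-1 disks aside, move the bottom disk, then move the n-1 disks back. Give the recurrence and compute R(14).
Moving n disks = move the top n-1 disks aside (R(n-1) moves) + move the largest disk (1 move) + move the n-1 disks back on top (R(n-1) moves), so R(n) = 2R(n-1) + 1, with R(1) = 1 (a single disk takes one move).
First terms: 1, 3, 7, 15, 31, 63, … — each is one less than a power of 2. Indeed R(n) + 1 = 2(R(n-1) + 1) with R(1) + 1 = 2, so R(n) + 1 = 2ⁿ and R(n) = 2ⁿ - 1.
Hence R(14) = 2^14 - 1 = 16384 - 1 = 16383.

R(n) = 2R(n-1) + 1, R(1) = 1; R(14) = 16383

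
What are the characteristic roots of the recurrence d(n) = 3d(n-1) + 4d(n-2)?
Substitute d(n) = rⁿ and divide through by rⁿ⁻²: r² - 3r - 4 = 0
Factor: (r + 1)(r - 4) = 0, so r = -1, 4.
General solution: d(n) = A·(-1)ⁿ + B·4ⁿ

Characteristic: r² - 3r - 4 = 0, Roots: r = -1, 4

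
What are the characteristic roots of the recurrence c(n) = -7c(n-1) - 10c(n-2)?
Substitute c(n) = rⁿ and divide through by rⁿ⁻²: r² + 7r + 10 = 0
Factor: (r + 5)(r + 2) = 0, so r = -5, -2.
General solution: c(n) = A·(-5)ⁿ + B·(-2)ⁿ

Characteristic: r² + 7r + 10 = 0, Roots: r = -5, -2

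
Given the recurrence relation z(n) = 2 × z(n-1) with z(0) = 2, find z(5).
Computing step by step:
z(0) = 2
z(1) = 2 × 2 = 4
z(2) = 2 × 4 = 8
z(3) = 2 × 8 = 16
z(4) = 2 × 16 = 32
z(5) = 2 × 32 = 64

64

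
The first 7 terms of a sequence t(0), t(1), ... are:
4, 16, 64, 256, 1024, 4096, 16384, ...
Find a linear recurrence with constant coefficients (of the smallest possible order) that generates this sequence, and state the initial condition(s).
Look for the lowest-order linear relation among consecutive terms.
Observation: each term is 4× the previous.
Check at n=2: 4·16 = 64. ✓

t(n) = 4 × t(n-1), t(0) = 4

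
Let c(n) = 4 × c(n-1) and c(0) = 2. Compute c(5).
Computing step by step:
c(0) = 2
c(1) = 4 × 2 = 8
c(2) = 4 × 8 = 32
c(3) = 4 × 32 = 128
c(4) = 4 × 128 = 512
c(5) = 4 × 512 = 2048

2048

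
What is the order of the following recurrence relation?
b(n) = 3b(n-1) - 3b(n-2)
The order is the largest lag k for which b(n-k) appears. Here the deepest term is b(n-2), so the order is 2.

Order 2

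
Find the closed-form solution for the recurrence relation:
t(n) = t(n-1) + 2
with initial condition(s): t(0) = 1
Recurrence: t(n) = t(n-1) + 2, initial: t(0) = 1.
Each step adds 2, so t(n) = t(0) + 2n = 2n + 1.

t(n) = 2n + 1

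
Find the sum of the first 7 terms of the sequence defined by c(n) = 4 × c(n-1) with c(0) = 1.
Computing the sequence terms: 1, 4, 16, 64, 256, 1024, 4096
Adding these values together:

5461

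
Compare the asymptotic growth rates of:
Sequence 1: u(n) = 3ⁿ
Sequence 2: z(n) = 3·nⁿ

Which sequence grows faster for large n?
Comparing growth rates:
Growth-rate hierarchy: log n ≺ any polynomial ≺ any exponential cⁿ (c>1) ≺ n! ≺ nⁿ.
super-exponential nⁿ dominates exponential base 3 asymptotically.

z(n) grows faster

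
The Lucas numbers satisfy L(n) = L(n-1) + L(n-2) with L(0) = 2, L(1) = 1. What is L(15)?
Computing the sequence terms:
2, 1, 3, 4, 7, 11, 18, 29, 47, 76, 123, 199, 322, 521, 843, 1364

1364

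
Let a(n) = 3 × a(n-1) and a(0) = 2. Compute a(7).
Computing step by step:
a(0) = 2
a(1) = 3 × 2 = 6
a(2) = 3 × 6 = 18
a(3) = 3 × 18 = 54
a(4) = 3 × 54 = 162
a(5) = 3 × 162 = 486
a(6) = 3 × 486 = 1458
a(7) = 3 × 1458 = 4374

4374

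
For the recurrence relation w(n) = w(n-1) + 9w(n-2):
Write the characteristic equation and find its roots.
Substitute w(n) = rⁿ and divide through by rⁿ⁻²: r² - r - 9 = 0
Discriminant: 1² + 4·9 = 37, not a perfect square, so by the quadratic formula r = (1 ± √37)/2.
General solution: w(n) = A·r₁ⁿ + B·r₂ⁿ where r₁,r₂ = (1 ± √37)/2

Characteristic: r² - r - 9 = 0, Roots: r = (1 ± √37)/2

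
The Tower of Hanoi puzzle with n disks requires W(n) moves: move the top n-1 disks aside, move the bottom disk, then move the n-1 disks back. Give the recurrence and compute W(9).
Moving n disks = move the top n-1 disks aside (W(n-1) moves) + move the largest disk (1 move) + move the n-1 disks back on top (W(n-1) moves), so W(n) = 2W(n-1) + 1, with W(1) = 1 (a single disk takes one move).
First terms: 1, 3, 7, 15, 31, 63, … — each is one less than a power of 2. Indeed W(n) + 1 = 2(W(n-1) + 1) with W(1) + 1 = 2, so W(n) + 1 = 2ⁿ and W(n) = 2ⁿ - 1.
Hence W(9) = 2^9 - 1 = 512 - 1 = 511.

W(n) = 2W(n-1) + 1, W(1) = 1; W(9) = 511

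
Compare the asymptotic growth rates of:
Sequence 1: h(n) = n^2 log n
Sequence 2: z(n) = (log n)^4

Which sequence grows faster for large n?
Comparing growth rates:
Growth-rate hierarchy: log n ≺ any polynomial ≺ any exponential cⁿ (c>1) ≺ n! ≺ nⁿ.
polynomial degree 2 (with log factor) dominates polylogarithmic (log n)^4 asymptotically.

h(n) grows faster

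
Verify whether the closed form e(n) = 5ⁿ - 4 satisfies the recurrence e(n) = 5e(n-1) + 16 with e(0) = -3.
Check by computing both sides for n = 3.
From the recurrence with e(0) = -3:
  e(0) = -3, e(1) = 1, e(2) = 21, e(3) = 121
  so the recurrence gives e(3) = 121.
From the proposed closed form e(n) = 5ⁿ - 4:
  e(3) = 121.
Both sides give 121 at n = 3, and the initial condition(s) match, so the closed form is consistent.

Yes, the closed form is correct.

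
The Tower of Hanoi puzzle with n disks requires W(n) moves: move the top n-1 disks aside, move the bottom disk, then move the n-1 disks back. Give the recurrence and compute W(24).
Moving n disks = move the top n-1 disks aside (W(n-1) moves) + move the largest disk (1 move) + move the n-1 disks back on top (W(n-1) moves), so W(n) = 2W(n-1) + 1, with W(1) = 1 (a single disk takes one move).
First terms: 1, 3, 7, 15, 31, 63, … — each is one less than a power of 2. Indeed W(n) + 1 = 2(W(n-1) + 1) with W(1) + 1 = 2, so W(n) + 1 = 2ⁿ and W(n) = 2ⁿ - 1.
Hence W(24) = 2^24 - 1 = 16777216 - 1 = 16777215.

W(n) = 2W(n-1) + 1, W(1) = 1; W(24) = 16777215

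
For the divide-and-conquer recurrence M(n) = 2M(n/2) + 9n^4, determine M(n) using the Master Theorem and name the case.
Master Theorem template: M(n) = a·M(n/b) + f(n).
Here: a=2, b=2, f(n)=9n^4
Compute log_b(a) = log_2(2) = 1.
f(n) = 9n^4 = Ω(n^(1+ε)) with ε = 3, and the regularity condition holds (a·f(n/b) = (a/b^4)·f(n) with a/b^4 = 2^-3 < 1). Case 3: M(n) = Θ(f(n)) = Θ(n^4).

Case 3: M(n) = Θ(n^4)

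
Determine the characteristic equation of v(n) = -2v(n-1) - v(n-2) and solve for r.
Substitute v(n) = rⁿ and divide through by rⁿ⁻²: r² + 2r + 1 = 0
Factor: (r + 1)² = 0, so r = -1 (double root).
General solution: v(n) = (A + Bn)·(-1)ⁿ

Characteristic: r² + 2r + 1 = 0, Roots: r = -1 (double root)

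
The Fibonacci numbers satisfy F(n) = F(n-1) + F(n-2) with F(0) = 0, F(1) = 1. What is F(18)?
Computing the sequence terms:
0, 1, 1, 2, 3, 5, 8, 13, 21, 34, 55, 89, 144, 233, 377, 610, 987, 1597, 2584

2584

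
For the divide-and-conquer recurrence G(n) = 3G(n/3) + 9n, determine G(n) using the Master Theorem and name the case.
Master Theorem template: G(n) = a·G(n/b) + f(n).
Here: a=3, b=3, f(n)=9n
Compute log_b(a) = log_3(3) = 1.
f(n) = 9n = Θ(n). Case 2: G(n) = Θ(n log n).

Case 2: G(n) = Θ(n log n)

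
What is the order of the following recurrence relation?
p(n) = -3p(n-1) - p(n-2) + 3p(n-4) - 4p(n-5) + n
The order is the largest lag k for which p(n-k) appears. Here the deepest term is p(n-5) (the n term is non-homogeneous and does not affect the order), so the order is 5.

Order 5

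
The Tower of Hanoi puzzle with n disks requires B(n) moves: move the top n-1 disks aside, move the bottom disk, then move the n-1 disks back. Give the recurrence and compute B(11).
Moving n disks = move the top n-1 disks aside (B(n-1) moves) + move the largest disk (1 move) + move the n-1 disks back on top (B(n-1) moves), so B(n) = 2B(n-1) + 1, with B(1) = 1 (a single disk takes one move).
First terms: 1, 3, 7, 15, 31, 63, … — each is one less than a power of 2. Indeed B(n) + 1 = 2(B(n-1) + 1) with B(1) + 1 = 2, so B(n) + 1 = 2ⁿ and B(n) = 2ⁿ - 1.
Hence B(11) = 2^11 - 1 = 2048 - 1 = 2047.

B(n) = 2B(n-1) + 1, B(1) = 1; B(11) = 2047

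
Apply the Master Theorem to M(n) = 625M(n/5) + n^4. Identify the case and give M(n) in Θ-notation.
Master Theorem template: M(n) = a·M(n/b) + f(n).
Here: a=625, b=5, f(n)=n^4
Compute log_b(a) = log_5(625) = 4.
f(n) = n^4 = Θ(n^4). Case 2: M(n) = Θ(n^4 log n).

Case 2: M(n) = Θ(n^4 log n)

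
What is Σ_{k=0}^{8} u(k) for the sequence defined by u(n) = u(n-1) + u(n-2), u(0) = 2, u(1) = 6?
Computing the sequence terms: 2, 6, 8, 14, 22, 36, 58, 94, 152
Adding these values together:

392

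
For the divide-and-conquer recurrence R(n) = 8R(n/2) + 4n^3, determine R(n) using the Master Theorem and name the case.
Master Theorem template: R(n) = a·R(n/b) + f(n).
Here: a=8, b=2, f(n)=4n^3
Compute log_b(a) = log_2(8) = 3.
f(n) = 4n^3 = Θ(n^3). Case 2: R(n) = Θ(n^3 log n).

Case 2: R(n) = Θ(n^3 log n)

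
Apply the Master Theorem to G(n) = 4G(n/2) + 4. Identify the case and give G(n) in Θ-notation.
Master Theorem template: G(n) = a·G(n/b) + f(n).
Here: a=4, b=2, f(n)=4
Compute log_b(a) = log_2(4) = 2.
f(n) = 4 = O(n^(2-ε)) with ε = 2. Case 1: G(n) = Θ(n^log_b(a)) = Θ(n^2).

Case 1: G(n) = Θ(n^2)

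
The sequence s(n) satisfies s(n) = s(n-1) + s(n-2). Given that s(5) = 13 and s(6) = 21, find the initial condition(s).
Work backwards using s(k) = s(k+2) - s(k+1):
s(4) = s(6) - s(5) = 21 - 13 = 8
s(3) = s(5) - s(4) = 13 - 8 = 5
s(2) = s(4) - s(3) = 8 - 5 = 3
s(1) = s(3) - s(2) = 5 - 3 = 2
s(0) = s(2) - s(1) = 3 - 2 = 1

s(0) = 1, s(1) = 2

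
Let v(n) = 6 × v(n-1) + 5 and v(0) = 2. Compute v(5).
Computing step by step:
v(0) = 2
v(1) = 6 × 2 + 5 = 17
v(2) = 6 × 17 + 5 = 107
v(3) = 6 × 107 + 5 = 647
v(4) = 6 × 647 + 5 = 3887
v(5) = 6 × 3887 + 5 = 23327

23327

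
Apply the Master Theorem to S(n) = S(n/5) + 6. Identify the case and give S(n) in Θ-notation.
Master Theorem template: S(n) = a·S(n/b) + f(n).
Here: a=1, b=5, f(n)=6
Compute log_b(a) = log_5(1) = 0.
f(n) = 6 = Θ(1). Case 2: S(n) = Θ(log n).

Case 2: S(n) = Θ(log n)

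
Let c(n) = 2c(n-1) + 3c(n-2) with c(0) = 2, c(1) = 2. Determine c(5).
Computing the sequence terms:
2, 2, 10, 26, 82, 242

242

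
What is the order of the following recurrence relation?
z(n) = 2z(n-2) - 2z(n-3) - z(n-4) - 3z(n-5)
The order is the largest lag k for which z(n-k) appears. Here the deepest term is z(n-5), so the order is 5.

Order 5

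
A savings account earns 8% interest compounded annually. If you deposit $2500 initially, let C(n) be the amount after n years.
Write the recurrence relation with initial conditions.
Each year the balance grows by 8%, i.e. is multiplied by 1 + 8/100 = 1.08, so C(n) = 1.08 × C(n-1). The initial deposit gives C(0) = 2500.
Unrolling gives the closed form C(n) = 2500 × (1.08)ⁿ.

C(n) = 1.08 × C(n-1), C(0) = 2500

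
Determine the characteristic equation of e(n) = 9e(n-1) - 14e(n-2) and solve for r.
Substitute e(n) = rⁿ and divide through by rⁿ⁻²: r² - 9r + 14 = 0
Factor: (r - 2)(r - 7) = 0, so r = 2, 7.
General solution: e(n) = A·2ⁿ + B·7ⁿ

Characteristic: r² - 9r + 14 = 0, Roots: r = 2, 7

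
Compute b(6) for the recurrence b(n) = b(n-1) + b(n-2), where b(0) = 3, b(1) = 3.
Computing the sequence terms:
3, 3, 6, 9, 15, 24, 39

39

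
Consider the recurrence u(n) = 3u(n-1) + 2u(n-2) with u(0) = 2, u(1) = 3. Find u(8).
Computing the sequence terms:
2, 3, 13, 45, 161, 573, 2041, 7269, 25889

25889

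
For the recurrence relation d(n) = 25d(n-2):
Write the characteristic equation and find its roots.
Substitute d(n) = rⁿ and divide through by rⁿ⁻²: r² - 25 = 0
Factor: (r + 5)(r - 5) = 0, so r = -5, 5.
General solution: d(n) = A·(-5)ⁿ + B·5ⁿ

Characteristic: r² - 25 = 0, Roots: r = -5, 5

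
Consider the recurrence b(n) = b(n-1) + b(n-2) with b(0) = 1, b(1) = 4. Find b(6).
Computing the sequence terms:
1, 4, 5, 9, 14, 23, 37

37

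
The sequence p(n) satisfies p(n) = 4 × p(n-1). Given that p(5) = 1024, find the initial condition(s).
In general p(n) = 4ⁿ · p(0). At n = 5: p(0) = p(5) / 4^5 = 1024 / 1024 = 1.

p(0) = 1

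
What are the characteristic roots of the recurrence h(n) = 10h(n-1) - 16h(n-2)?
Substitute h(n) = rⁿ and divide through by rⁿ⁻²: r² - 10r + 16 = 0
Factor: (r - 2)(r - 8) = 0, so r = 2, 8.
General solution: h(n) = A·2ⁿ + B·8ⁿ

Characteristic: r² - 10r + 16 = 0, Roots: r = 2, 8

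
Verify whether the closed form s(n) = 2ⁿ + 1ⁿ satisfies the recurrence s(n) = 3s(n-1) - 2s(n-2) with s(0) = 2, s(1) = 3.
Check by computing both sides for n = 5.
From the recurrence with s(0) = 2, s(1) = 3:
  s(0) = 2, s(1) = 3, s(2) = 5, s(3) = 9, s(4) = 17, s(5) = 33
  so the recurrence gives s(5) = 33.
From the proposed closed form s(n) = 2ⁿ + 1ⁿ:
  s(5) = 33.
Both sides give 33 at n = 5, and the initial condition(s) match, so the closed form is consistent.

Yes, the closed form is correct.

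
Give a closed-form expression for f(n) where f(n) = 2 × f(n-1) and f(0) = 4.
Recurrence: f(n) = 2 × f(n-1), initial: f(0) = 4.
Each term is 2 times the previous, so this is geometric with ratio 2. After n steps: f(n) = f(0)·2ⁿ = 4·2ⁿ.

f(n) = 4·2ⁿ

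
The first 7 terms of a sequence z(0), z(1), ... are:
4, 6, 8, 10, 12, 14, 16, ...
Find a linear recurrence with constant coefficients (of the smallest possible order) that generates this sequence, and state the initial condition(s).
Look for the lowest-order linear relation among consecutive terms.
Observation: consecutive differences are constant (= 2).
Check at n=2: 1·6 + 2 = 8. ✓

z(n) = z(n-1) + 2, z(0) = 4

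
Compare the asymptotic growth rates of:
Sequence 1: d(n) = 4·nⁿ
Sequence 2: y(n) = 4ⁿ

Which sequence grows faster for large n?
Comparing growth rates:
Growth-rate hierarchy: log n ≺ any polynomial ≺ any exponential cⁿ (c>1) ≺ n! ≺ nⁿ.
super-exponential nⁿ dominates exponential base 4 asymptotically.

d(n) grows faster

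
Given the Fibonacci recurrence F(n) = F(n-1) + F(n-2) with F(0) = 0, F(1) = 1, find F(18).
Computing the sequence terms:
0, 1, 1, 2, 3, 5, 8, 13, 21, 34, 55, 89, 144, 233, 377, 610, 987, 1597, 2584

2584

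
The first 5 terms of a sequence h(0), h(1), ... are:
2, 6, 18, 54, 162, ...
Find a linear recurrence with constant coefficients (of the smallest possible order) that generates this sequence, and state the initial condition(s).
Look for the lowest-order linear relation among consecutive terms.
Observation: each term is 3× the previous.
Check at n=2: 3·6 = 18. ✓

h(n) = 3 × h(n-1), h(0) = 2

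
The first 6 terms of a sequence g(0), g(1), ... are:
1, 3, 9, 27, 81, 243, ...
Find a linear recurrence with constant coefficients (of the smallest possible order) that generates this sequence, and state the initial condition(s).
Look for the lowest-order linear relation among consecutive terms.
Observation: each term is 3× the previous.
Check at n=2: 3·3 = 9. ✓

g(n) = 3 × g(n-1), g(0) = 1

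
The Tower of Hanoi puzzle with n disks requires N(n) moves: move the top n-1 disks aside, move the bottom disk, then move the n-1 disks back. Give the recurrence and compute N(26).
Moving n disks = move the top n-1 disks aside (N(n-1) moves) + move the largest disk (1 move) + move the n-1 disks back on top (N(n-1) moves), so N(n) = 2N(n-1) + 1, with N(1) = 1 (a single disk takes one move).
First terms: 1, 3, 7, 15, 31, 63, … — each is one less than a power of 2. Indeed N(n) + 1 = 2(N(n-1) + 1) with N(1) + 1 = 2, so N(n) + 1 = 2ⁿ and N(n) = 2ⁿ - 1.
Hence N(26) = 2^26 - 1 = 67108864 - 1 = 67108863.

N(n) = 2N(n-1) + 1, N(1) = 1; N(26) = 67108863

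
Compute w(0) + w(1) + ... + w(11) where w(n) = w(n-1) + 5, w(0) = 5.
Computing the sequence terms: 5, 10, 15, 20, 25, 30, 35, 40, 45, 50, 55, 60
Adding these values together:

390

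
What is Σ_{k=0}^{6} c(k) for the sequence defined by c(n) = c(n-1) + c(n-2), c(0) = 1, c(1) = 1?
Computing the sequence terms: 1, 1, 2, 3, 5, 8, 13
Adding these values together:

33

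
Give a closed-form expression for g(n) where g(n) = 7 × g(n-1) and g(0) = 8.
Recurrence: g(n) = 7 × g(n-1), initial: g(0) = 8.
Each term is 7 times the previous, so this is geometric with ratio 7. After n steps: g(n) = g(0)·7ⁿ = 8·7ⁿ.

g(n) = 8·7ⁿ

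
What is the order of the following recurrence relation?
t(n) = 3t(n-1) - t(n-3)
The order is the largest lag k for which t(n-k) appears. Here the deepest term is t(n-3), so the order is 3.

Order 3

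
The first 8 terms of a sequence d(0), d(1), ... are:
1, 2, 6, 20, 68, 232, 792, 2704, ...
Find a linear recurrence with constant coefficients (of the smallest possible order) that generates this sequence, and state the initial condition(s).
Look for the lowest-order linear relation among consecutive terms.
Observation: d(n) - 4·d(n-1) - (-2)·d(n-2) = 0 holds for the shown terms, and no order-1 relation d(n) = α·d(n-1) + β fits.
Check at n=3: 4·6 + (-2)·2 = 20. ✓

d(n) = 4d(n-1) - 2d(n-2), d(0) = 1, d(1) = 2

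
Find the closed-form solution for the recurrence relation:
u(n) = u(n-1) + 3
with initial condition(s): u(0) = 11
Recurrence: u(n) = u(n-1) + 3, initial: u(0) = 11.
Each step adds 3, so u(n) = u(0) + 3n = 3n + 11.

u(n) = 3n + 11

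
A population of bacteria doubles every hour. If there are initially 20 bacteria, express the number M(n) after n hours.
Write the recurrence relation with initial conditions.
Each hour multiplies the count by 2, so the count after n hours depends only on the count after n-1 hours: M(n) = 2 × M(n-1). The starting count gives M(0) = 20.
Unrolling n times gives the closed form M(n) = 20 × 2ⁿ.

M(n) = 2 × M(n-1), M(0) = 20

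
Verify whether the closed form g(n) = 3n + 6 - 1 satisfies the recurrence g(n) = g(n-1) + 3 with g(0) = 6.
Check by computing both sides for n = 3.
From the recurrence with g(0) = 6:
  g(0) = 6, g(1) = 9, g(2) = 12, g(3) = 15
  so the recurrence gives g(3) = 15.
From the proposed closed form g(n) = 3n + 6 - 1:
  g(3) = 14.
The recurrence gives 15 but the closed form gives 14, so the closed form does not satisfy the recurrence.

No, the closed form is incorrect.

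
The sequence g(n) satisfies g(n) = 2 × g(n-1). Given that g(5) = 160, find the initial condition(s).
In general g(n) = 2ⁿ · g(0). At n = 5: g(0) = g(5) / 2^5 = 160 / 32 = 5.

g(0) = 5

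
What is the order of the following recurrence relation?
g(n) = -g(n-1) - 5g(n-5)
The order is the largest lag k for which g(n-k) appears. Here the deepest term is g(n-5), so the order is 5.

Order 5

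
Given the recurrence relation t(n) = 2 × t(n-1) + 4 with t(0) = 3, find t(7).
Computing step by step:
t(0) = 3
t(1) = 2 × 3 + 4 = 10
t(2) = 2 × 10 + 4 = 24
t(3) = 2 × 24 + 4 = 52
t(4) = 2 × 52 + 4 = 108
t(5) = 2 × 108 + 4 = 220
t(6) = 2 × 220 + 4 = 444
t(7) = 2 × 444 + 4 = 892

892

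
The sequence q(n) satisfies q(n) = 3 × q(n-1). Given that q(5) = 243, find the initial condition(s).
In general q(n) = 3ⁿ · q(0). At n = 5: q(0) = q(5) / 3^5 = 243 / 243 = 1.

q(0) = 1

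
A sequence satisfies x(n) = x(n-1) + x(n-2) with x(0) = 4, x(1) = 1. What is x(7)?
Computing the sequence terms:
4, 1, 5, 6, 11, 17, 28, 45

45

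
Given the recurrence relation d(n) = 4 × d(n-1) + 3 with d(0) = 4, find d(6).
Computing step by step:
d(0) = 4
d(1) = 4 × 4 + 3 = 19
d(2) = 4 × 19 + 3 = 79
d(3) = 4 × 79 + 3 = 319
d(4) = 4 × 319 + 3 = 1279
d(5) = 4 × 1279 + 3 = 5119
d(6) = 4 × 5119 + 3 = 20479

20479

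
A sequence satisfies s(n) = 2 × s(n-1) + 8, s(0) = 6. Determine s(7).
Computing step by step:
s(0) = 6
s(1) = 2 × 6 + 8 = 20
s(2) = 2 × 20 + 8 = 48
s(3) = 2 × 48 + 8 = 104
s(4) = 2 × 104 + 8 = 216
s(5) = 2 × 216 + 8 = 440
s(6) = 2 × 440 + 8 = 888
s(7) = 2 × 888 + 8 = 1784

1784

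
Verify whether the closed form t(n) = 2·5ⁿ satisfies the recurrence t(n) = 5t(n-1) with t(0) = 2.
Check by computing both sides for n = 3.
From the recurrence with t(0) = 2:
  t(0) = 2, t(1) = 10, t(2) = 50, t(3) = 250
  so the recurrence gives t(3) = 250.
From the proposed closed form t(n) = 2·5ⁿ:
  t(3) = 250.
Both sides give 250 at n = 3, and the initial condition(s) match, so the closed form is consistent.

Yes, the closed form is correct.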